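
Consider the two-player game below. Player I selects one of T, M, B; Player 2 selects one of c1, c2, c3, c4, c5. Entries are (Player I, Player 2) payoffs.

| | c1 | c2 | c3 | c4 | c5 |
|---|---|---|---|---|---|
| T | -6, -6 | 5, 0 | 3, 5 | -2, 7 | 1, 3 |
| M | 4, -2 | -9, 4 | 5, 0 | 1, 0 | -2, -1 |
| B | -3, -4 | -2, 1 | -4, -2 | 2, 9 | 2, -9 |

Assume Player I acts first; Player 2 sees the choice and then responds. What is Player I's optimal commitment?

Backward induction with Player I moving first.
- T: Player 2 compares -6, 0, 5, 7, 3 and picks c4; Player I would get -2.
- M: Player 2 compares -2, 4, 0, 0, -1 and picks c2; Player I would get -9.
- B: Player 2 compares -4, 1, -2, 9, -9 and picks c4; Player I would get 2.
Maximizing over -2, -9, 2, Player I chooses B. Subgame-perfect outcome: (B, c4) with payoffs (2, 9).

B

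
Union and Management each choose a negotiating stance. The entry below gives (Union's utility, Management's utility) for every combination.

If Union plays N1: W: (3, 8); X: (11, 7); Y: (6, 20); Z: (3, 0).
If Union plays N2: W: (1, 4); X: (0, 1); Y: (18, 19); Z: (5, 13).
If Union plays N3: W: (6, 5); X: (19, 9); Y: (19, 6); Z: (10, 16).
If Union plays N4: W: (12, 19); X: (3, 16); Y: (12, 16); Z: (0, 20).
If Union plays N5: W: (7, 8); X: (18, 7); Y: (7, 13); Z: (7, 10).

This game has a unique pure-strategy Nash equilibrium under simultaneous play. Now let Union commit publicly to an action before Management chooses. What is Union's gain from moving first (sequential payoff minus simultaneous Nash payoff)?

8

Solve by backward induction (Union leads).
- N1: BR = Y, leader payoff 6.
- N2: BR = Y, leader payoff 18.
- N3: BR = Z, leader payoff 10.
- N4: BR = Z, leader payoff 0.
- N5: BR = Y, leader payoff 7.
Union's induced payoffs are 6, 18, 10, 0, 7, so Union commits to N2. Subgame-perfect outcome: (N2, Y) with payoffs (18, 19).
For the simultaneous game, intersect best replies.
Union's best replies: W→N4; X→N3; Y→N3; Z→N3.
Management's best replies: N1→Y; N2→Y; N3→Z; N4→Z; N5→Y.
Only (N3, Z) has each player best-responding; Nash payoffs (10, 16).
Union's commitment gain: 18 − 10 = 8.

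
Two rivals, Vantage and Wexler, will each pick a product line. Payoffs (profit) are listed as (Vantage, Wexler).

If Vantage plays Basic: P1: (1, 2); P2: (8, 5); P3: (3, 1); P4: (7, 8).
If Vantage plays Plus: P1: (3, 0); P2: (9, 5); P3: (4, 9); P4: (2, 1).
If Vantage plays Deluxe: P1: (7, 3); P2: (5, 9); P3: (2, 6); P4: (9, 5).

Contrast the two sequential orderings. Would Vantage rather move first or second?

first

If Vantage leads: Wexler's best replies are Basic→P4, Plus→P3, Deluxe→P2; Vantage's induced payoffs 7, 4, 5; outcome (Basic, P4), payoffs (7, 8).
If Wexler leads: Vantage's best replies are P1→Deluxe, P2→Plus, P3→Plus, P4→Deluxe; Wexler's induced payoffs 3, 5, 9, 5; outcome (Plus, P3), payoffs (4, 9).
Vantage gets 7 moving first and 4 moving second, so Vantage prefers to move first.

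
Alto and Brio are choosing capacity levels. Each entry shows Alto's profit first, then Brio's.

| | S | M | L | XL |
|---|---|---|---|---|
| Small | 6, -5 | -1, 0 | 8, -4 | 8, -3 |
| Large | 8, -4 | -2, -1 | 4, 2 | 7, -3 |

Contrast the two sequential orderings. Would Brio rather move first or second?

second

If Alto leads: Brio's best replies are Small→M, Large→L; Alto's induced payoffs -1, 4; outcome (Large, L), payoffs (4, 2).
If Brio leads: Alto's best replies are S→Large, M→Small, L→Small, XL→Small; Brio's induced payoffs -4, 0, -4, -3; outcome (Small, M), payoffs (-1, 0).
Brio gets 0 moving first and 2 moving second, so Brio prefers to move second.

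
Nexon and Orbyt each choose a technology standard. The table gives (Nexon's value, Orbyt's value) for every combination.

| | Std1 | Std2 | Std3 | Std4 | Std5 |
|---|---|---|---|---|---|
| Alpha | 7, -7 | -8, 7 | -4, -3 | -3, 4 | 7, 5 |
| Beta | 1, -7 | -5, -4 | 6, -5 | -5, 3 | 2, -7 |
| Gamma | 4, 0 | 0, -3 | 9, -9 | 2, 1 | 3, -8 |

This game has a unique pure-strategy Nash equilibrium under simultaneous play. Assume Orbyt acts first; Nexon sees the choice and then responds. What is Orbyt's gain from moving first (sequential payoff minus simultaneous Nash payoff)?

4

Nexon best-responds to each possible Orbyt move:
- Std1: Nexon compares 7, 1, 4 and picks Alpha; Orbyt would get -7.
- Std2: Nexon compares -8, -5, 0 and picks Gamma; Orbyt would get -3.
- Std3: Nexon compares -4, 6, 9 and picks Gamma; Orbyt would get -9.
- Std4: Nexon compares -3, -5, 2 and picks Gamma; Orbyt would get 1.
- Std5: Nexon compares 7, 2, 3 and picks Alpha; Orbyt would get 5.
Orbyt's induced payoffs are -7, -3, -9, 1, 5, so Orbyt commits to Std5. Subgame-perfect outcome: (Alpha, Std5) with payoffs (7, 5).
For the simultaneous game, intersect best replies.
Nexon's best replies: Std1→Alpha; Std2→Gamma; Std3→Gamma; Std4→Gamma; Std5→Alpha.
Orbyt's best replies: Alpha→Std2; Beta→Std4; Gamma→Std4.
The unique mutual best reply is (Gamma, Std4), giving (2, 1).
Orbyt's commitment gain: 5 − 1 = 4.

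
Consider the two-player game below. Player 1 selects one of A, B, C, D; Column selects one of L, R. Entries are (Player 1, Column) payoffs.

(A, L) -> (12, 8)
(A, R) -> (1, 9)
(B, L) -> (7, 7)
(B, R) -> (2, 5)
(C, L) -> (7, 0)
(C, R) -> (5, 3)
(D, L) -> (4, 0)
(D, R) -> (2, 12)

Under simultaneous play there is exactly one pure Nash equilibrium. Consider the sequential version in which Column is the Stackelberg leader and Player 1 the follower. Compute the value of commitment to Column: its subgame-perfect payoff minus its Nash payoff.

5

Work backward from Player 1's decision.
- L: BR = A, leader payoff 8.
- R: BR = C, leader payoff 3.
Maximizing over 8, 3, Column chooses L. Subgame-perfect outcome: (A, L) with payoffs (12, 8).
Under simultaneous play:
Player 1's best replies: L→A; R→C.
Column's best replies: A→R; B→L; C→R; D→R.
The unique mutual best reply is (C, R), giving (5, 3).
Column's commitment gain: 8 − 3 = 5.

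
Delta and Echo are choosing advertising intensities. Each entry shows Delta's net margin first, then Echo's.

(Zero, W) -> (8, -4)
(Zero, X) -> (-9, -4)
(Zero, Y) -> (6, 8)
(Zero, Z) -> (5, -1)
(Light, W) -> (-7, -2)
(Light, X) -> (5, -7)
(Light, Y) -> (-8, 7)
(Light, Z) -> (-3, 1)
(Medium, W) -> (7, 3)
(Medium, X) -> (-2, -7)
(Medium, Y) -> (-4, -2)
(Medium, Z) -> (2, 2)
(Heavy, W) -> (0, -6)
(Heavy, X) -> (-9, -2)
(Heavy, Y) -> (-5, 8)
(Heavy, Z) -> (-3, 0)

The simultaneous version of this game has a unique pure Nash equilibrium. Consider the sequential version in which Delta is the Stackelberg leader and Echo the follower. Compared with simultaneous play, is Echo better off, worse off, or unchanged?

worse off

Solve by backward induction (Delta leads).
- Zero → Echo plays Y (best of -4, -4, 8, -1); Delta gets 6.
- Light → Echo plays Y (best of -2, -7, 7, 1); Delta gets -8.
- Medium → Echo plays W (best of 3, -7, -2, 2); Delta gets 7.
- Heavy → Echo plays Y (best of -6, -2, 8, 0); Delta gets -5.
Maximizing over 6, -8, 7, -5, Delta chooses Medium. Subgame-perfect outcome: (Medium, W) with payoffs (7, 3).
Now find the simultaneous Nash equilibrium.
Delta's best replies: W→Zero; X→Light; Y→Zero; Z→Zero.
Echo's best replies: Zero→Y; Light→Y; Medium→W; Heavy→Y.
Only (Zero, Y) has each player best-responding; Nash payoffs (6, 8).
Echo earns 3 sequentially versus 8 at the Nash outcome: worse off.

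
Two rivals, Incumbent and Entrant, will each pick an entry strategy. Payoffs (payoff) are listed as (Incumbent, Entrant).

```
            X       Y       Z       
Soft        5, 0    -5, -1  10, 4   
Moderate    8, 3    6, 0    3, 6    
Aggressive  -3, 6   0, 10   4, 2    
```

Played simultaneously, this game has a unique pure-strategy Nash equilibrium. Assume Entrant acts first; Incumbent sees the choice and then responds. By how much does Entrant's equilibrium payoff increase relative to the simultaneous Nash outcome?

0

Solve by backward induction (Entrant leads).
- X: Incumbent compares 5, 8, -3 and picks Moderate; Entrant would get 3.
- Y: Incumbent compares -5, 6, 0 and picks Moderate; Entrant would get 0.
- Z: Incumbent compares 10, 3, 4 and picks Soft; Entrant would get 4.
Maximizing over 3, 0, 4, Entrant chooses Z. Subgame-perfect outcome: (Soft, Z) with payoffs (10, 4).
For the simultaneous game, intersect best replies.
Incumbent's best replies: X→Moderate; Y→Moderate; Z→Soft.
Entrant's best replies: Soft→Z; Moderate→Z; Aggressive→Y.
Only (Soft, Z) has each player best-responding; Nash payoffs (10, 4).
Entrant's commitment gain: 4 − 4 = 0.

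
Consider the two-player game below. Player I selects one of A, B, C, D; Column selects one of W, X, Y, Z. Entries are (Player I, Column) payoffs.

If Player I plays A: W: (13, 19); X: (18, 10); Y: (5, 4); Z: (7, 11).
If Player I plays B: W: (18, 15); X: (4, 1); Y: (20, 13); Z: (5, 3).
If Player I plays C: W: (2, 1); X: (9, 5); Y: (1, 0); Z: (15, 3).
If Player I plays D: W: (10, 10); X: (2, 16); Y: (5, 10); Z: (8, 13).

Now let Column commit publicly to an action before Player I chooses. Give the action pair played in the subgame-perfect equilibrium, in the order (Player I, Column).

Backward induction with Column moving first.
- W: BR = B, leader payoff 15.
- X: BR = A, leader payoff 10.
- Y: BR = B, leader payoff 13.
- Z: BR = C, leader payoff 3.
Among 15, 10, 13, 3, the best is 15 at W. Subgame-perfect outcome: (B, W) with payoffs (18, 15).

(B, W)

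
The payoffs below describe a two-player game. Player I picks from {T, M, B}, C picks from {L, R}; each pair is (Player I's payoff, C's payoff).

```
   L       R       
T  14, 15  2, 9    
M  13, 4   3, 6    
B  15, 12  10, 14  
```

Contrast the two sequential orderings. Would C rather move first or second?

If Player I leads: C's best replies are T→L, M→R, B→R; Player I's induced payoffs 14, 3, 10; outcome (T, L), payoffs (14, 15).
If C leads: Player I's best replies are L→B, R→B; C's induced payoffs 12, 14; outcome (B, R), payoffs (10, 14).
C gets 14 moving first and 15 moving second, so C prefers to move second.

second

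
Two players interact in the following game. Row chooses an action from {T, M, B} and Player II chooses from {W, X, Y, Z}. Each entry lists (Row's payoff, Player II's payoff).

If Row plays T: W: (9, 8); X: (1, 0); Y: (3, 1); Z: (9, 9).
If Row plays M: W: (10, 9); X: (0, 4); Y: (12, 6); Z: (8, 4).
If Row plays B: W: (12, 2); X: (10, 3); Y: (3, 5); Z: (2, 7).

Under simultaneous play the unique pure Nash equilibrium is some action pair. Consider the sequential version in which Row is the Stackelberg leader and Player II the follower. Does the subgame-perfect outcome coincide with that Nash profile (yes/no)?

no

Solve by backward induction (Row leads).
- T: Player II compares 8, 0, 1, 9 and picks Z; Row would get 9.
- M: Player II compares 9, 4, 6, 4 and picks W; Row would get 10.
- B: Player II compares 2, 3, 5, 7 and picks Z; Row would get 2.
Among 9, 10, 2, the best is 10 at M. Subgame-perfect outcome: (M, W) with payoffs (10, 9).
Now find the simultaneous Nash equilibrium.
Row's best replies: W→B; X→B; Y→M; Z→T.
Player II's best replies: T→Z; M→W; B→Z.
Only (T, Z) has each player best-responding; Nash payoffs (9, 9).
Sequential outcome (M, W) differs from the Nash profile (T, Z).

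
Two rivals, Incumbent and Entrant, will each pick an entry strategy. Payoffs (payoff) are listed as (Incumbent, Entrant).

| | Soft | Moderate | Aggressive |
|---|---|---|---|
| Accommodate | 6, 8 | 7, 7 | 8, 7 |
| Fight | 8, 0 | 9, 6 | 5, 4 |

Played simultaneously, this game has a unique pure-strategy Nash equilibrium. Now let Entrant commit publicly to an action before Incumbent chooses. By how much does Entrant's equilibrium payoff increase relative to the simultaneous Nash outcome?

Solve by backward induction (Entrant leads).
- Soft: Incumbent compares 6, 8 and picks Fight; Entrant would get 0.
- Moderate: Incumbent compares 7, 9 and picks Fight; Entrant would get 6.
- Aggressive: Incumbent compares 8, 5 and picks Accommodate; Entrant would get 7.
Entrant's induced payoffs are 0, 6, 7, so Entrant commits to Aggressive. Subgame-perfect outcome: (Accommodate, Aggressive) with payoffs (8, 7).
Under simultaneous play:
Incumbent's best replies: Soft→Fight; Moderate→Fight; Aggressive→Accommodate.
Entrant's best replies: Accommodate→Soft; Fight→Moderate.
The unique mutual best reply is (Fight, Moderate), giving (9, 6).
Entrant's commitment gain: 7 − 6 = 1.

1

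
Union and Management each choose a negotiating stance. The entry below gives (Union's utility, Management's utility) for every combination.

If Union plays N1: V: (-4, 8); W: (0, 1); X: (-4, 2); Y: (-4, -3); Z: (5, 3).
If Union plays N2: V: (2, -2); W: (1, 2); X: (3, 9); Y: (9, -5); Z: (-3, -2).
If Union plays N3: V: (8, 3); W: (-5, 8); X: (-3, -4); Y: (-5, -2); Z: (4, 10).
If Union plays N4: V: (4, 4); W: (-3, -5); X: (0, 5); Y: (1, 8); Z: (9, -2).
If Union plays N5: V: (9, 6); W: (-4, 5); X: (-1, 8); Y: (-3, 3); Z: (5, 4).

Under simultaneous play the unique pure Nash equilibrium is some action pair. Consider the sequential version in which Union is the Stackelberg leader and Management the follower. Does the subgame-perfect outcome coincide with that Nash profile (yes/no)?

Solve by backward induction (Union leads).
- N1: Management compares 8, 1, 2, -3, 3 and picks V; Union would get -4.
- N2: Management compares -2, 2, 9, -5, -2 and picks X; Union would get 3.
- N3: Management compares 3, 8, -4, -2, 10 and picks Z; Union would get 4.
- N4: Management compares 4, -5, 5, 8, -2 and picks Y; Union would get 1.
- N5: Management compares 6, 5, 8, 3, 4 and picks X; Union would get -1.
Maximizing over -4, 3, 4, 1, -1, Union chooses N3. Subgame-perfect outcome: (N3, Z) with payoffs (4, 10).
Under simultaneous play:
Union's best replies: V→N5; W→N2; X→N2; Y→N2; Z→N4.
Management's best replies: N1→V; N2→X; N3→Z; N4→Y; N5→X.
Only (N2, X) has each player best-responding; Nash payoffs (3, 9).
Sequential outcome (N3, Z) differs from the Nash profile (N2, X).

no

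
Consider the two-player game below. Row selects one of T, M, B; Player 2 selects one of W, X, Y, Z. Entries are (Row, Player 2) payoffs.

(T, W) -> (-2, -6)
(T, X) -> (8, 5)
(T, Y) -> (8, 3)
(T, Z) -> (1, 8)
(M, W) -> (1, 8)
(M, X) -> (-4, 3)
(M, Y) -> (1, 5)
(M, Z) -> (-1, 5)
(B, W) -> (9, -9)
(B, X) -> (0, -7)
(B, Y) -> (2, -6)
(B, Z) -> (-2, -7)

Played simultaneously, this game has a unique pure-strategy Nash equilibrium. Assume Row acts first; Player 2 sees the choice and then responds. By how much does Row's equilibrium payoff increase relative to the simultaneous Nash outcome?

Player 2 best-responds to each possible Row move:
- T: BR = Z, leader payoff 1.
- M: BR = W, leader payoff 1.
- B: BR = Y, leader payoff 2.
Maximizing over 1, 1, 2, Row chooses B. Subgame-perfect outcome: (B, Y) with payoffs (2, -6).
Under simultaneous play:
Row's best replies: W→B; X→T; Y→T; Z→T.
Player 2's best replies: T→Z; M→W; B→Y.
Only (T, Z) has each player best-responding; Nash payoffs (1, 8).
Row's commitment gain: 2 − 1 = 1.

1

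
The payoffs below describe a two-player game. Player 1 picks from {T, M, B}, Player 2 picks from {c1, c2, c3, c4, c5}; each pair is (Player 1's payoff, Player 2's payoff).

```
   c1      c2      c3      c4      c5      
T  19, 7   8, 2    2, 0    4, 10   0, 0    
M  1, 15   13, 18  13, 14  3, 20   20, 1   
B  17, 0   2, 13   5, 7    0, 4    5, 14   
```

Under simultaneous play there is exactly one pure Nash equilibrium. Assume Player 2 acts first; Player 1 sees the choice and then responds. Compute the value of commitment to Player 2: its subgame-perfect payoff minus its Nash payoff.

Work backward from Player 1's decision.
- c1 → Player 1 plays T (best of 19, 1, 17); Player 2 gets 7.
- c2 → Player 1 plays M (best of 8, 13, 2); Player 2 gets 18.
- c3 → Player 1 plays M (best of 2, 13, 5); Player 2 gets 14.
- c4 → Player 1 plays T (best of 4, 3, 0); Player 2 gets 10.
- c5 → Player 1 plays M (best of 0, 20, 5); Player 2 gets 1.
Among 7, 18, 14, 10, 1, the best is 18 at c2. Subgame-perfect outcome: (M, c2) with payoffs (13, 18).
Now find the simultaneous Nash equilibrium.
Player 1's best replies: c1→T; c2→M; c3→M; c4→T; c5→M.
Player 2's best replies: T→c4; M→c4; B→c5.
Only (T, c4) has each player best-responding; Nash payoffs (4, 10).
Player 2's commitment gain: 18 − 10 = 8.

8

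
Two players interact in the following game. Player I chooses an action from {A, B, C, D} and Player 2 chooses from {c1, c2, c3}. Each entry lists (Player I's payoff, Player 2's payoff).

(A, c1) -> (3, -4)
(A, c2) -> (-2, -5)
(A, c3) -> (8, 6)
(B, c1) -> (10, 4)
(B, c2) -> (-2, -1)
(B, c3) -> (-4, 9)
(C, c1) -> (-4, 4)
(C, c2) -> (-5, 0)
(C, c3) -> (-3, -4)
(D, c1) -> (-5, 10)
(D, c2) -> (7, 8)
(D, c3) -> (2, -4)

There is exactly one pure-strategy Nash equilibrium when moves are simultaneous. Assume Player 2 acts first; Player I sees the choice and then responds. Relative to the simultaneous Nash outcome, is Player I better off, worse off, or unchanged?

worse off

Work backward from Player I's decision.
- c1 → Player I plays B (best of 3, 10, -4, -5); Player 2 gets 4.
- c2 → Player I plays D (best of -2, -2, -5, 7); Player 2 gets 8.
- c3 → Player I plays A (best of 8, -4, -3, 2); Player 2 gets 6.
Player 2's induced payoffs are 4, 8, 6, so Player 2 commits to c2. Subgame-perfect outcome: (D, c2) with payoffs (7, 8).
For the simultaneous game, intersect best replies.
Player I's best replies: c1→B; c2→D; c3→A.
Player 2's best replies: A→c3; B→c3; C→c1; D→c1.
Only (A, c3) has each player best-responding; Nash payoffs (8, 6).
Player I earns 7 sequentially versus 8 at the Nash outcome: worse off.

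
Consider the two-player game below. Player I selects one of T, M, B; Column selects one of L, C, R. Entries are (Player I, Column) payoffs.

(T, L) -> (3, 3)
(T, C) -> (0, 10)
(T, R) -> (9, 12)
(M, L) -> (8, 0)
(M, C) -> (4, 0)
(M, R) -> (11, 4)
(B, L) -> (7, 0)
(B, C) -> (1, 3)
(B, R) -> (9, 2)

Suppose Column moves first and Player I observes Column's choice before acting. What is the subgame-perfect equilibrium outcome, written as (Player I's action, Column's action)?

Backward induction with Column moving first.
- L → Player I plays M (best of 3, 8, 7); Column gets 0.
- C → Player I plays M (best of 0, 4, 1); Column gets 0.
- R → Player I plays M (best of 9, 11, 9); Column gets 4.
Column's induced payoffs are 0, 0, 4, so Column commits to R. Subgame-perfect outcome: (M, R) with payoffs (11, 4).

(M, R)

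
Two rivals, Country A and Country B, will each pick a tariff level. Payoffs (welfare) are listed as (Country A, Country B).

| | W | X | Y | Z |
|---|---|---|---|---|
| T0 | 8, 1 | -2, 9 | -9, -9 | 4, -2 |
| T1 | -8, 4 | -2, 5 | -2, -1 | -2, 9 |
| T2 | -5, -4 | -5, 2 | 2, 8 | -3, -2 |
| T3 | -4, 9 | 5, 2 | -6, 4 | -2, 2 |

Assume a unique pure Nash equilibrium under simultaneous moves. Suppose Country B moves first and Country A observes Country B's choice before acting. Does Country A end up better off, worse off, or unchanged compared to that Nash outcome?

unchanged

Country A best-responds to each possible Country B move:
- W: BR = T0, leader payoff 1.
- X: BR = T3, leader payoff 2.
- Y: BR = T2, leader payoff 8.
- Z: BR = T0, leader payoff -2.
Maximizing over 1, 2, 8, -2, Country B chooses Y. Subgame-perfect outcome: (T2, Y) with payoffs (2, 8).
For the simultaneous game, intersect best replies.
Country A's best replies: W→T0; X→T3; Y→T2; Z→T0.
Country B's best replies: T0→X; T1→Z; T2→Y; T3→W.
The unique mutual best reply is (T2, Y), giving (2, 8).
Country A earns 2 sequentially versus 2 at the Nash outcome: unchanged.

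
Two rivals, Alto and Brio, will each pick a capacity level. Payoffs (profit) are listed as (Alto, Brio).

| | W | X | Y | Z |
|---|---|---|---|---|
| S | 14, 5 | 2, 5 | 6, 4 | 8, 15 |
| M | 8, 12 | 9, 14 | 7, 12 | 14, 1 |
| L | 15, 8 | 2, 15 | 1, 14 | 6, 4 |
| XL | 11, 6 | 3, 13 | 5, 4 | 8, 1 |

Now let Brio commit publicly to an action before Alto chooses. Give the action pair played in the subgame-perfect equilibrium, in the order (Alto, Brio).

(M, X)

Solve by backward induction (Brio leads).
- W → Alto plays L (best of 14, 8, 15, 11); Brio gets 8.
- X → Alto plays M (best of 2, 9, 2, 3); Brio gets 14.
- Y → Alto plays M (best of 6, 7, 1, 5); Brio gets 12.
- Z → Alto plays M (best of 8, 14, 6, 8); Brio gets 1.
Among 8, 14, 12, 1, the best is 14 at X. Subgame-perfect outcome: (M, X) with payoffs (9, 14).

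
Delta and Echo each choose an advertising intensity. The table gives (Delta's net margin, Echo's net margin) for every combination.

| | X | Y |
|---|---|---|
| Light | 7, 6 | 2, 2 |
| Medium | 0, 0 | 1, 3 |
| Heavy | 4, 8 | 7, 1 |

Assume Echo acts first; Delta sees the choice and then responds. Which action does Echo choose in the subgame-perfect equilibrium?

Delta best-responds to each possible Echo move:
- X → Delta plays Light (best of 7, 0, 4); Echo gets 6.
- Y → Delta plays Heavy (best of 2, 1, 7); Echo gets 1.
Echo's induced payoffs are 6, 1, so Echo commits to X. Subgame-perfect outcome: (Light, X) with payoffs (7, 6).

X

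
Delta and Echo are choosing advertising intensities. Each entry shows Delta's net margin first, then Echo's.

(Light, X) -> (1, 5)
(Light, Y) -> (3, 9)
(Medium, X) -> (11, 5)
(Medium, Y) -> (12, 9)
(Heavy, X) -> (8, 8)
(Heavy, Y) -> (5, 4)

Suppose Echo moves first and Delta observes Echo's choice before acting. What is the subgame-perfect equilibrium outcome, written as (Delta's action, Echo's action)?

Work backward from Delta's decision.
- X: Delta compares 1, 11, 8 and picks Medium; Echo would get 5.
- Y: Delta compares 3, 12, 5 and picks Medium; Echo would get 9.
Among 5, 9, the best is 9 at Y. Subgame-perfect outcome: (Medium, Y) with payoffs (12, 9).

(Medium, Y)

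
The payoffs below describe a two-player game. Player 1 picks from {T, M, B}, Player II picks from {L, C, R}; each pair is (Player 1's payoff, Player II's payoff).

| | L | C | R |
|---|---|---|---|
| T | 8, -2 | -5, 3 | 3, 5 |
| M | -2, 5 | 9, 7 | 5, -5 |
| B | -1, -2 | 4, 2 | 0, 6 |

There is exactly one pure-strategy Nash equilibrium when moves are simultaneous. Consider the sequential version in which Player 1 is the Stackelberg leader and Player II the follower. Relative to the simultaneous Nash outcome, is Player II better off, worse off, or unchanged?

Solve by backward induction (Player 1 leads).
- T: BR = R, leader payoff 3.
- M: BR = C, leader payoff 9.
- B: BR = R, leader payoff 0.
Player 1's induced payoffs are 3, 9, 0, so Player 1 commits to M. Subgame-perfect outcome: (M, C) with payoffs (9, 7).
Now find the simultaneous Nash equilibrium.
Player 1's best replies: L→T; C→M; R→M.
Player II's best replies: T→R; M→C; B→R.
Only (M, C) has each player best-responding; Nash payoffs (9, 7).
Player II earns 7 sequentially versus 7 at the Nash outcome: unchanged.

unchanged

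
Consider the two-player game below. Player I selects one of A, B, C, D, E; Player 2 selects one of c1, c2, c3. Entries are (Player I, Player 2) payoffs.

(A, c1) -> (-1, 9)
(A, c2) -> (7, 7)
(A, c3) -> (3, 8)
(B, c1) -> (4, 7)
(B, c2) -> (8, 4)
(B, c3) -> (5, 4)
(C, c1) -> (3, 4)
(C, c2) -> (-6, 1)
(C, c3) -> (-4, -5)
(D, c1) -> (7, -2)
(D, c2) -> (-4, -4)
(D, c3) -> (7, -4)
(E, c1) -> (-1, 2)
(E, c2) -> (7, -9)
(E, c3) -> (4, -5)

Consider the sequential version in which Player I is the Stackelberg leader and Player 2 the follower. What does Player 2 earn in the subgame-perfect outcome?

-2

Backward induction with Player I moving first.
- A: Player 2 compares 9, 7, 8 and picks c1; Player I would get -1.
- B: Player 2 compares 7, 4, 4 and picks c1; Player I would get 4.
- C: Player 2 compares 4, 1, -5 and picks c1; Player I would get 3.
- D: Player 2 compares -2, -4, -4 and picks c1; Player I would get 7.
- E: Player 2 compares 2, -9, -5 and picks c1; Player I would get -1.
Maximizing over -1, 4, 3, 7, -1, Player I chooses D. Subgame-perfect outcome: (D, c1) with payoffs (7, -2).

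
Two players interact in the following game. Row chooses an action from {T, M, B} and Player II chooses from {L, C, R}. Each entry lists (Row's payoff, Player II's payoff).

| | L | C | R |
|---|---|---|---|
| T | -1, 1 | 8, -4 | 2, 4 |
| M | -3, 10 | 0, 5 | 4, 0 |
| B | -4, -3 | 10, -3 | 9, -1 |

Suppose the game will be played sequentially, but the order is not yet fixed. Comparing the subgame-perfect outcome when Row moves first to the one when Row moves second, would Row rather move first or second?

first

If Row leads: Player II's best replies are T→R, M→L, B→R; Row's induced payoffs 2, -3, 9; outcome (B, R), payoffs (9, -1).
If Player II leads: Row's best replies are L→T, C→B, R→B; Player II's induced payoffs 1, -3, -1; outcome (T, L), payoffs (-1, 1).
Row gets 9 moving first and -1 moving second, so Row prefers to move first.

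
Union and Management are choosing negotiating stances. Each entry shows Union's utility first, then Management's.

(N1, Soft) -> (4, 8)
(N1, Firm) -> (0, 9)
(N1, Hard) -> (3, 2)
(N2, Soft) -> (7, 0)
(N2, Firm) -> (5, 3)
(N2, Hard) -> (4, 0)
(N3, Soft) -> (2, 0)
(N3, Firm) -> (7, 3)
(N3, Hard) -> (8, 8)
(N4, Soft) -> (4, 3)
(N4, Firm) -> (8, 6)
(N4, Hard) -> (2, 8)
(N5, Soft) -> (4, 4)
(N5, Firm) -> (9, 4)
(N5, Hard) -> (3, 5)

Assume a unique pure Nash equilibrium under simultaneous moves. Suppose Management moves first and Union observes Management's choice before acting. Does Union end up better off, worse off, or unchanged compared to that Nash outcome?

unchanged

Backward induction with Management moving first.
- Soft: BR = N2, leader payoff 0.
- Firm: BR = N5, leader payoff 4.
- Hard: BR = N3, leader payoff 8.
Management's induced payoffs are 0, 4, 8, so Management commits to Hard. Subgame-perfect outcome: (N3, Hard) with payoffs (8, 8).
For the simultaneous game, intersect best replies.
Union's best replies: Soft→N2; Firm→N5; Hard→N3.
Management's best replies: N1→Firm; N2→Firm; N3→Hard; N4→Hard; N5→Hard.
The unique mutual best reply is (N3, Hard), giving (8, 8).
Union earns 8 sequentially versus 8 at the Nash outcome: unchanged.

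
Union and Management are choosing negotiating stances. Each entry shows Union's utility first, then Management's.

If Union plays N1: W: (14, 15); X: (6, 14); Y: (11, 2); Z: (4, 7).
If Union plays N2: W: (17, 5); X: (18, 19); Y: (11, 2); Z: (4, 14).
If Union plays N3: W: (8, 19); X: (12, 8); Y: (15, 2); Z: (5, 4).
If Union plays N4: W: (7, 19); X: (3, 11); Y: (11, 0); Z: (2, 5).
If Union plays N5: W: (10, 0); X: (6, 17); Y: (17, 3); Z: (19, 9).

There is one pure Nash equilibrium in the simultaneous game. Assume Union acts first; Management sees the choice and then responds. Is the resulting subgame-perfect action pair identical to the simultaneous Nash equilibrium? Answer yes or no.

Backward induction with Union moving first.
- N1: Management compares 15, 14, 2, 7 and picks W; Union would get 14.
- N2: Management compares 5, 19, 2, 14 and picks X; Union would get 18.
- N3: Management compares 19, 8, 2, 4 and picks W; Union would get 8.
- N4: Management compares 19, 11, 0, 5 and picks W; Union would get 7.
- N5: Management compares 0, 17, 3, 9 and picks X; Union would get 6.
Among 14, 18, 8, 7, 6, the best is 18 at N2. Subgame-perfect outcome: (N2, X) with payoffs (18, 19).
For the simultaneous game, intersect best replies.
Union's best replies: W→N2; X→N2; Y→N5; Z→N5.
Management's best replies: N1→W; N2→X; N3→W; N4→W; N5→X.
The unique mutual best reply is (N2, X), giving (18, 19).
Sequential outcome (N2, X) coincides with the Nash profile (N2, X).

yes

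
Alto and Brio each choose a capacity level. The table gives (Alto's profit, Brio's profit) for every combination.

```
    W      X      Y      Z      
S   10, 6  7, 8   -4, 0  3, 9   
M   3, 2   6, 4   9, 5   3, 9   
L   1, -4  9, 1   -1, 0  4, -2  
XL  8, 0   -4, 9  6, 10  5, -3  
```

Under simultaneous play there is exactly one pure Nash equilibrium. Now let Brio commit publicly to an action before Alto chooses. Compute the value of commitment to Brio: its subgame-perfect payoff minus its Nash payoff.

5

Work backward from Alto's decision.
- W: BR = S, leader payoff 6.
- X: BR = L, leader payoff 1.
- Y: BR = M, leader payoff 5.
- Z: BR = XL, leader payoff -3.
Maximizing over 6, 1, 5, -3, Brio chooses W. Subgame-perfect outcome: (S, W) with payoffs (10, 6).
For the simultaneous game, intersect best replies.
Alto's best replies: W→S; X→L; Y→M; Z→XL.
Brio's best replies: S→Z; M→Z; L→X; XL→Y.
Only (L, X) has each player best-responding; Nash payoffs (9, 1).
Brio's commitment gain: 6 − 1 = 5.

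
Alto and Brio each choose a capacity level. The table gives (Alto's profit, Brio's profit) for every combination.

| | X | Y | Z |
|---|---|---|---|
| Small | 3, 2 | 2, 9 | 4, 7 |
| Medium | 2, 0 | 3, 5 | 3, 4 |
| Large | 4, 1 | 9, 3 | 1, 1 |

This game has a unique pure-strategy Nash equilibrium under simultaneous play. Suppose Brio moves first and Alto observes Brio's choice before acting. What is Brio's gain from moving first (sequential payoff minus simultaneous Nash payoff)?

Alto best-responds to each possible Brio move:
- X: Alto compares 3, 2, 4 and picks Large; Brio would get 1.
- Y: Alto compares 2, 3, 9 and picks Large; Brio would get 3.
- Z: Alto compares 4, 3, 1 and picks Small; Brio would get 7.
Brio's induced payoffs are 1, 3, 7, so Brio commits to Z. Subgame-perfect outcome: (Small, Z) with payoffs (4, 7).
Now find the simultaneous Nash equilibrium.
Alto's best replies: X→Large; Y→Large; Z→Small.
Brio's best replies: Small→Y; Medium→Y; Large→Y.
The unique mutual best reply is (Large, Y), giving (9, 3).
Brio's commitment gain: 7 − 3 = 4.

4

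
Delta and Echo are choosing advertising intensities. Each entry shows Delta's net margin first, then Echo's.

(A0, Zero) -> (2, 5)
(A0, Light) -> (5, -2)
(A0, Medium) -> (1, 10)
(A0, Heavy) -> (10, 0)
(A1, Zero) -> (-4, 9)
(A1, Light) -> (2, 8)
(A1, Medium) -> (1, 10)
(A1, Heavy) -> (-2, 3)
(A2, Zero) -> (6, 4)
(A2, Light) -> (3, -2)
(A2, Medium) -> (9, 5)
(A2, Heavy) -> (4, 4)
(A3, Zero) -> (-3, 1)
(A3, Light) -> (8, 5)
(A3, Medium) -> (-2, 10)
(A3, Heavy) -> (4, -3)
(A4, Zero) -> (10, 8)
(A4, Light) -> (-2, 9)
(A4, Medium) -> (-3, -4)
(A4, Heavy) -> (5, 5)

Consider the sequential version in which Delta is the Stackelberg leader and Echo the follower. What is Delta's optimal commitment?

Backward induction with Delta moving first.
- A0: BR = Medium, leader payoff 1.
- A1: BR = Medium, leader payoff 1.
- A2: BR = Medium, leader payoff 9.
- A3: BR = Medium, leader payoff -2.
- A4: BR = Light, leader payoff -2.
Among 1, 1, 9, -2, -2, the best is 9 at A2. Subgame-perfect outcome: (A2, Medium) with payoffs (9, 5).

A2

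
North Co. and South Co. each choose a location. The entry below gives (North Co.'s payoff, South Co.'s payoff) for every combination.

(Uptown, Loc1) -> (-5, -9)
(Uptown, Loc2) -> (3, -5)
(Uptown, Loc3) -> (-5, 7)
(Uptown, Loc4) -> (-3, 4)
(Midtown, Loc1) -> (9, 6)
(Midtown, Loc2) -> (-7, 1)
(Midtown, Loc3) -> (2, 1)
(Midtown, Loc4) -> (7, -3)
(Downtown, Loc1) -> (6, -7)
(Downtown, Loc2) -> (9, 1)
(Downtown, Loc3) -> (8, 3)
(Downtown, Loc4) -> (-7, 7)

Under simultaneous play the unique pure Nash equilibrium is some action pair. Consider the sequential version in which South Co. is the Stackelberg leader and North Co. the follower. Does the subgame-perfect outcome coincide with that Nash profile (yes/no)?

Solve by backward induction (South Co. leads).
- Loc1 → North Co. plays Midtown (best of -5, 9, 6); South Co. gets 6.
- Loc2 → North Co. plays Downtown (best of 3, -7, 9); South Co. gets 1.
- Loc3 → North Co. plays Downtown (best of -5, 2, 8); South Co. gets 3.
- Loc4 → North Co. plays Midtown (best of -3, 7, -7); South Co. gets -3.
Among 6, 1, 3, -3, the best is 6 at Loc1. Subgame-perfect outcome: (Midtown, Loc1) with payoffs (9, 6).
Under simultaneous play:
North Co.'s best replies: Loc1→Midtown; Loc2→Downtown; Loc3→Downtown; Loc4→Midtown.
South Co.'s best replies: Uptown→Loc3; Midtown→Loc1; Downtown→Loc4.
The unique mutual best reply is (Midtown, Loc1), giving (9, 6).
Sequential outcome (Midtown, Loc1) coincides with the Nash profile (Midtown, Loc1).

yes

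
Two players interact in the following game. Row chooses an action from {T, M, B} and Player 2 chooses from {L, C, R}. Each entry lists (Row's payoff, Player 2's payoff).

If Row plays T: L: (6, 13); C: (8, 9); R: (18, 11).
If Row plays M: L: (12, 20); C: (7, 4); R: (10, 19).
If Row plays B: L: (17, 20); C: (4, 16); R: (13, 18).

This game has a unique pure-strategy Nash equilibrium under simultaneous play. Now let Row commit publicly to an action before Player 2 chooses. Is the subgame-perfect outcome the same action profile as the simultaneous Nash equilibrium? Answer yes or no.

Backward induction with Row moving first.
- T: BR = L, leader payoff 6.
- M: BR = L, leader payoff 12.
- B: BR = L, leader payoff 17.
Among 6, 12, 17, the best is 17 at B. Subgame-perfect outcome: (B, L) with payoffs (17, 20).
For the simultaneous game, intersect best replies.
Row's best replies: L→B; C→T; R→T.
Player 2's best replies: T→L; M→L; B→L.
The unique mutual best reply is (B, L), giving (17, 20).
Sequential outcome (B, L) coincides with the Nash profile (B, L).

yes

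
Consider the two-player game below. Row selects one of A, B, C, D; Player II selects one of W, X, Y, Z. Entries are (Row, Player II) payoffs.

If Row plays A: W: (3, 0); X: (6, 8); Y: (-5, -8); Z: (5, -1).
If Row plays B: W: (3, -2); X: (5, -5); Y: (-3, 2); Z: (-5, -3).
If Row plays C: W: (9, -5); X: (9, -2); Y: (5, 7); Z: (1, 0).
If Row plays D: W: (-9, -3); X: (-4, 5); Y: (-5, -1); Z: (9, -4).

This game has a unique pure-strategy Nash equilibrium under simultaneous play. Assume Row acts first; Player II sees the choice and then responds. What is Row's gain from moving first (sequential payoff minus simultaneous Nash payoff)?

1

Work backward from Player II's decision.
- A → Player II plays X (best of 0, 8, -8, -1); Row gets 6.
- B → Player II plays Y (best of -2, -5, 2, -3); Row gets -3.
- C → Player II plays Y (best of -5, -2, 7, 0); Row gets 5.
- D → Player II plays X (best of -3, 5, -1, -4); Row gets -4.
Row's induced payoffs are 6, -3, 5, -4, so Row commits to A. Subgame-perfect outcome: (A, X) with payoffs (6, 8).
Under simultaneous play:
Row's best replies: W→C; X→C; Y→C; Z→D.
Player II's best replies: A→X; B→Y; C→Y; D→X.
The unique mutual best reply is (C, Y), giving (5, 7).
Row's commitment gain: 6 − 5 = 1.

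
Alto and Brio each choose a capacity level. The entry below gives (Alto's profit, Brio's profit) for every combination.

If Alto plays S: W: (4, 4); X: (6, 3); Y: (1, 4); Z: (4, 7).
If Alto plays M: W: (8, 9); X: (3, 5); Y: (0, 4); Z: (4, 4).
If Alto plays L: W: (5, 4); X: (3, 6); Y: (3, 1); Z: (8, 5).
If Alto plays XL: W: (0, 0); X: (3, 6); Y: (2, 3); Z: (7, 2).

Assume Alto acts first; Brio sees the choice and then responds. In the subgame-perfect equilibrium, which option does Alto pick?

Brio best-responds to each possible Alto move:
- S: Brio compares 4, 3, 4, 7 and picks Z; Alto would get 4.
- M: Brio compares 9, 5, 4, 4 and picks W; Alto would get 8.
- L: Brio compares 4, 6, 1, 5 and picks X; Alto would get 3.
- XL: Brio compares 0, 6, 3, 2 and picks X; Alto would get 3.
Among 4, 8, 3, 3, the best is 8 at M. Subgame-perfect outcome: (M, W) with payoffs (8, 9).

M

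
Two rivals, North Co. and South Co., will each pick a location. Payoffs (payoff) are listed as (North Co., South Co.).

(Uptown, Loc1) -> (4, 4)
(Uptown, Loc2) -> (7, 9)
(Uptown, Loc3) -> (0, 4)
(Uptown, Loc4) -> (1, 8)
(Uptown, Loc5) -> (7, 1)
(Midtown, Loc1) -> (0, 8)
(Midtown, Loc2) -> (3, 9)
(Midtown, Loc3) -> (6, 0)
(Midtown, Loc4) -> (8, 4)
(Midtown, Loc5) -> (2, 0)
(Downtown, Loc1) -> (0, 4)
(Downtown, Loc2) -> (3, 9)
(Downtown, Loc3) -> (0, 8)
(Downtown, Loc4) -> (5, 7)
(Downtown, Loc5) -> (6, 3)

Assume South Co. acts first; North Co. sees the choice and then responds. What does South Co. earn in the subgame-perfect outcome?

9

Solve by backward induction (South Co. leads).
- Loc1: North Co. compares 4, 0, 0 and picks Uptown; South Co. would get 4.
- Loc2: North Co. compares 7, 3, 3 and picks Uptown; South Co. would get 9.
- Loc3: North Co. compares 0, 6, 0 and picks Midtown; South Co. would get 0.
- Loc4: North Co. compares 1, 8, 5 and picks Midtown; South Co. would get 4.
- Loc5: North Co. compares 7, 2, 6 and picks Uptown; South Co. would get 1.
Among 4, 9, 0, 4, 1, the best is 9 at Loc2. Subgame-perfect outcome: (Uptown, Loc2) with payoffs (7, 9).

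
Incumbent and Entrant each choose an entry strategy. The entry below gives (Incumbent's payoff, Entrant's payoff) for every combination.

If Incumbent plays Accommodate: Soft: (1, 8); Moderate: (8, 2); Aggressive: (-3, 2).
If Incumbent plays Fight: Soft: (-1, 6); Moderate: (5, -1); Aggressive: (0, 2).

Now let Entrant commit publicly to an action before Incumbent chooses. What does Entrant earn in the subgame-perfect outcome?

8

Backward induction with Entrant moving first.
- Soft → Incumbent plays Accommodate (best of 1, -1); Entrant gets 8.
- Moderate → Incumbent plays Accommodate (best of 8, 5); Entrant gets 2.
- Aggressive → Incumbent plays Fight (best of -3, 0); Entrant gets 2.
Maximizing over 8, 2, 2, Entrant chooses Soft. Subgame-perfect outcome: (Accommodate, Soft) with payoffs (1, 8).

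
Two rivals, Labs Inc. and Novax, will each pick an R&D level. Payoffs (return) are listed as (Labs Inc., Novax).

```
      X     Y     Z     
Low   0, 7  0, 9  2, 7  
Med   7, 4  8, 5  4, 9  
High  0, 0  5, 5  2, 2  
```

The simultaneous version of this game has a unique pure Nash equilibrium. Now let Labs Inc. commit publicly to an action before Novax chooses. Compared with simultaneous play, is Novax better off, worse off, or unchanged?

worse off

Novax best-responds to each possible Labs Inc. move:
- Low: BR = Y, leader payoff 0.
- Med: BR = Z, leader payoff 4.
- High: BR = Y, leader payoff 5.
Labs Inc.'s induced payoffs are 0, 4, 5, so Labs Inc. commits to High. Subgame-perfect outcome: (High, Y) with payoffs (5, 5).
Now find the simultaneous Nash equilibrium.
Labs Inc.'s best replies: X→Med; Y→Med; Z→Med.
Novax's best replies: Low→Y; Med→Z; High→Y.
The unique mutual best reply is (Med, Z), giving (4, 9).
Novax earns 5 sequentially versus 9 at the Nash outcome: worse off.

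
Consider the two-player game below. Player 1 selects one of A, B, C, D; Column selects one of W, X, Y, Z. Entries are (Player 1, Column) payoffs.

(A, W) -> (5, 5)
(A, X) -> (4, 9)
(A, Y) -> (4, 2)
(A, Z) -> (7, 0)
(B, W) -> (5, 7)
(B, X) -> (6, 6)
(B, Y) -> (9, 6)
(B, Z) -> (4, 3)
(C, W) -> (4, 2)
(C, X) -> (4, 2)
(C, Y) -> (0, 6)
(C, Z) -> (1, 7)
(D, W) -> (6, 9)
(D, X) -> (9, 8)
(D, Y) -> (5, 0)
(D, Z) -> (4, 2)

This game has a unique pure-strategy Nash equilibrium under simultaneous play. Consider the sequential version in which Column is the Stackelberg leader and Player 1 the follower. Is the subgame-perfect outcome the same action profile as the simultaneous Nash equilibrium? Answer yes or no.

Solve by backward induction (Column leads).
- W: Player 1 compares 5, 5, 4, 6 and picks D; Column would get 9.
- X: Player 1 compares 4, 6, 4, 9 and picks D; Column would get 8.
- Y: Player 1 compares 4, 9, 0, 5 and picks B; Column would get 6.
- Z: Player 1 compares 7, 4, 1, 4 and picks A; Column would get 0.
Among 9, 8, 6, 0, the best is 9 at W. Subgame-perfect outcome: (D, W) with payoffs (6, 9).
For the simultaneous game, intersect best replies.
Player 1's best replies: W→D; X→D; Y→B; Z→A.
Column's best replies: A→X; B→W; C→Z; D→W.
The unique mutual best reply is (D, W), giving (6, 9).
Sequential outcome (D, W) coincides with the Nash profile (D, W).

yes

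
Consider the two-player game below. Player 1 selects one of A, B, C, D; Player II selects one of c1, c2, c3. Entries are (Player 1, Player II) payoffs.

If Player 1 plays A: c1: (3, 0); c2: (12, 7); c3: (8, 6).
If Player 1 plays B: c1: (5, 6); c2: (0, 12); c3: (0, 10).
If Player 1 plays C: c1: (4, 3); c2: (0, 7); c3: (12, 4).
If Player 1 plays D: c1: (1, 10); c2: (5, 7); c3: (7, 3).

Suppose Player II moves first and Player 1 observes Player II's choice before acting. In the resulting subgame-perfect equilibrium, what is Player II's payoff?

Work backward from Player 1's decision.
- c1: Player 1 compares 3, 5, 4, 1 and picks B; Player II would get 6.
- c2: Player 1 compares 12, 0, 0, 5 and picks A; Player II would get 7.
- c3: Player 1 compares 8, 0, 12, 7 and picks C; Player II would get 4.
Among 6, 7, 4, the best is 7 at c2. Subgame-perfect outcome: (A, c2) with payoffs (12, 7).

7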